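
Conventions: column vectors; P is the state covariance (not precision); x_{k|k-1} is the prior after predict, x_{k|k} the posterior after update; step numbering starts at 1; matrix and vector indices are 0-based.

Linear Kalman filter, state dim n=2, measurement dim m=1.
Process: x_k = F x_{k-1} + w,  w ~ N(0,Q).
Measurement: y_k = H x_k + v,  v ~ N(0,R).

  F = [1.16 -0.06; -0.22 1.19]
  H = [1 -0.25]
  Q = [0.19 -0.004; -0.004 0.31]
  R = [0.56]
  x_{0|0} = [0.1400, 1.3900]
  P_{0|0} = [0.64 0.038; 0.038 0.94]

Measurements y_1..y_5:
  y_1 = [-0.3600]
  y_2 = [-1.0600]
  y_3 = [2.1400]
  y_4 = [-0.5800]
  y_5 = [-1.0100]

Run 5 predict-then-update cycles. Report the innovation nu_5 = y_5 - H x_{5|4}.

step 1: x^-=[0.0790, 1.6233]  P^-=[1.0493 -0.1815; -0.1815 1.6522]  S=[1.8033]  K=[0.6070; -0.3297]  nu=[-0.0332]  x^+=[0.0589, 1.6342]  P^+=[0.3848 0.1794; 0.1794 1.4562]
step 2: x^-=[-0.0298, 1.9318]  P^-=[0.6880 0.0439; 0.0439 2.2968]  S=[1.3697]  K=[0.4943; -0.3872]  nu=[-0.5473]  x^+=[-0.3003, 2.1437]  P^+=[0.3533 0.3060; 0.3060 2.0915]
step 3: x^-=[-0.4770, 2.6171]  P^-=[0.6304 0.1830; 0.1830 3.1286]  S=[1.2944]  K=[0.4517; -0.4629]  nu=[3.2713]  x^+=[1.0005, 1.1029]  P^+=[0.3663 0.4536; 0.4536 2.8512]
step 4: x^-=[1.0944, 1.0923]  P^-=[0.6301 0.3311; 0.3311 4.1279]  S=[1.2825]  K=[0.4267; -0.5465]  nu=[-1.4013]  x^+=[0.4964, 1.8581]  P^+=[0.3965 0.6302; 0.6302 3.7448]
step 5: x^-=[0.4644, 2.1020]  P^-=[0.6493 0.5056; 0.5056 5.3023]  S=[1.2879]  K=[0.4060; -0.6367]  nu=[-0.9489]  x^+=[0.0791, 2.7061]  P^+=[0.4370 0.8385; 0.8385 4.7802]

innov = [-0.9489]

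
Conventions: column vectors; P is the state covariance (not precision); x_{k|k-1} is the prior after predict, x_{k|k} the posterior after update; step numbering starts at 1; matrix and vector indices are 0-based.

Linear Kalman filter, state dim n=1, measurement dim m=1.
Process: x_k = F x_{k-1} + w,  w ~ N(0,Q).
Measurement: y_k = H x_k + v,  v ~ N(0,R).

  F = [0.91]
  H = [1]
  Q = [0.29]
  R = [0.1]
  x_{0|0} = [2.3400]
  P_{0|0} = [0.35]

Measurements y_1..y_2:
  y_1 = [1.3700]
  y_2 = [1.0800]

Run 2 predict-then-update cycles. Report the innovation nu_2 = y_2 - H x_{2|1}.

innov = [-0.2684]

step 1: x^-=[2.1294]  P^-=[0.5798]  S=[0.6798]  K=[0.8529]  nu=[-0.7594]  x^+=[1.4817]  P^+=[0.0853]
step 2: x^-=[1.3484]  P^-=[0.3606]  S=[0.4606]  K=[0.7829]  nu=[-0.2684]  x^+=[1.1383]  P^+=[0.0783]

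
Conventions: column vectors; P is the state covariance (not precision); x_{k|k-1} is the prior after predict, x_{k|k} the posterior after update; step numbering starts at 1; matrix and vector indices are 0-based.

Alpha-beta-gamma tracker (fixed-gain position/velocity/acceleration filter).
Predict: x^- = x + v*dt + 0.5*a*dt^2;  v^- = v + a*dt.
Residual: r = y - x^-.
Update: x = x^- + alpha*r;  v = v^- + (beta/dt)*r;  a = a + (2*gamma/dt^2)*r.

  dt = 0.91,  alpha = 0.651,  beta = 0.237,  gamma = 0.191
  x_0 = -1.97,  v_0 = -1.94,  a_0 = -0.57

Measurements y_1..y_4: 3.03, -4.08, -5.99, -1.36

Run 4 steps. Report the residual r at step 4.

resid = 4.2393

step 1: x_pred=-3.9714  r=7.0014  x^+=0.5865  v^+=-0.6353  a^+=2.6597
step 2: x_pred=1.1097  r=-5.1897  x^+=-2.2688  v^+=0.4335  a^+=0.2657
step 3: x_pred=-1.7643  r=-4.2257  x^+=-4.5152  v^+=-0.4252  a^+=-1.6836
step 4: x_pred=-5.5993  r=4.2393  x^+=-2.8395  v^+=-0.8532  a^+=0.2720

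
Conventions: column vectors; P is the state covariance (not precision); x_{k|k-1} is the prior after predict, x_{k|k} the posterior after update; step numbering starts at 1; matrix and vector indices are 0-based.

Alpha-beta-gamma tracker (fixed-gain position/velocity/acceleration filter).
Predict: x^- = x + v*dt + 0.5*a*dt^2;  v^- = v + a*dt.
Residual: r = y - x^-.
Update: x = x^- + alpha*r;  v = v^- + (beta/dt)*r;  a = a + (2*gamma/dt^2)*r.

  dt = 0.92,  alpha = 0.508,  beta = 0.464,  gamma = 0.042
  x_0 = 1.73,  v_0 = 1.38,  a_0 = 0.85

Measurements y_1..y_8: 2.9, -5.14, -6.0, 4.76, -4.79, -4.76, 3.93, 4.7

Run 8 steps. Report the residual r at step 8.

step 1: x_pred=3.3593  r=-0.4593  x^+=3.1260  v^+=1.9303  a^+=0.8044
step 2: x_pred=5.2423  r=-10.3823  x^+=-0.0319  v^+=-2.5659  a^+=-0.2260
step 3: x_pred=-2.4882  r=-3.5118  x^+=-4.2722  v^+=-4.5450  a^+=-0.5745
step 4: x_pred=-8.6967  r=13.4567  x^+=-1.8607  v^+=1.7133  a^+=0.7610
step 5: x_pred=0.0376  r=-4.8276  x^+=-2.4148  v^+=-0.0214  a^+=0.2819
step 6: x_pred=-2.3152  r=-2.4448  x^+=-3.5571  v^+=-0.9951  a^+=0.0392
step 7: x_pred=-4.4560  r=8.3860  x^+=-0.1959  v^+=3.2705  a^+=0.8715
step 8: x_pred=3.1818  r=1.5182  x^+=3.9530  v^+=4.8380  a^+=1.0222

resid = 1.5182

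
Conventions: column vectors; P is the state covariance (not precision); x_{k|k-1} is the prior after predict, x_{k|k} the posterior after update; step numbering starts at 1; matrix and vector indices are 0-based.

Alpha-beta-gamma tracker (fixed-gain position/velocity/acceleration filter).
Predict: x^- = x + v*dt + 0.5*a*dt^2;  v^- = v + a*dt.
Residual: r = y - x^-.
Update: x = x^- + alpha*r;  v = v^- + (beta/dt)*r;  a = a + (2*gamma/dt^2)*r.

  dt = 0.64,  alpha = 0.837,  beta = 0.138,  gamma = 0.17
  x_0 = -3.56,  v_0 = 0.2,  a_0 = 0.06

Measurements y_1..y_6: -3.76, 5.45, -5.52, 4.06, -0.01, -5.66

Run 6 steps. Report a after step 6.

a_post = -9.6775

step 1: x_pred=-3.4197  r=-0.3403  x^+=-3.7045  v^+=0.1650  a^+=-0.2225
step 2: x_pred=-3.6445  r=9.0945  x^+=3.9676  v^+=1.9836  a^+=7.3267
step 3: x_pred=6.7376  r=-12.2576  x^+=-3.5220  v^+=4.0297  a^+=-2.8481
step 4: x_pred=-1.5263  r=5.5863  x^+=3.1494  v^+=3.4114  a^+=1.7890
step 5: x_pred=5.6991  r=-5.7091  x^+=0.9206  v^+=3.3253  a^+=-2.9500
step 6: x_pred=2.4446  r=-8.1046  x^+=-4.3389  v^+=-0.3103  a^+=-9.6775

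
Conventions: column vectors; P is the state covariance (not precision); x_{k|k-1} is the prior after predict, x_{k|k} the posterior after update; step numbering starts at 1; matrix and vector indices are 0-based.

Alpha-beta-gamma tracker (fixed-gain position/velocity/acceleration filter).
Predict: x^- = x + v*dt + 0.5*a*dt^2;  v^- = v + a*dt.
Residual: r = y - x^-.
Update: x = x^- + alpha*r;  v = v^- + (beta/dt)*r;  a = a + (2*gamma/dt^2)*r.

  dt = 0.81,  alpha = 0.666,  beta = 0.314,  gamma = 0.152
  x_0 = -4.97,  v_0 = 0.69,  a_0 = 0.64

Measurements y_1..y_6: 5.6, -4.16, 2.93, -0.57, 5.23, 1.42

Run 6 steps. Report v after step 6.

step 1: x_pred=-4.2011  r=9.8011  x^+=2.3264  v^+=5.0079  a^+=5.1813
step 2: x_pred=8.0825  r=-12.2425  x^+=-0.0710  v^+=4.4589  a^+=-0.4912
step 3: x_pred=3.3795  r=-0.4495  x^+=3.0801  v^+=3.8867  a^+=-0.6995
step 4: x_pred=5.9989  r=-6.5689  x^+=1.6240  v^+=0.7737  a^+=-3.7432
step 5: x_pred=1.0228  r=4.2072  x^+=3.8248  v^+=-0.6273  a^+=-1.7938
step 6: x_pred=2.7282  r=-1.3082  x^+=1.8569  v^+=-2.5874  a^+=-2.3999

v_post = -2.5874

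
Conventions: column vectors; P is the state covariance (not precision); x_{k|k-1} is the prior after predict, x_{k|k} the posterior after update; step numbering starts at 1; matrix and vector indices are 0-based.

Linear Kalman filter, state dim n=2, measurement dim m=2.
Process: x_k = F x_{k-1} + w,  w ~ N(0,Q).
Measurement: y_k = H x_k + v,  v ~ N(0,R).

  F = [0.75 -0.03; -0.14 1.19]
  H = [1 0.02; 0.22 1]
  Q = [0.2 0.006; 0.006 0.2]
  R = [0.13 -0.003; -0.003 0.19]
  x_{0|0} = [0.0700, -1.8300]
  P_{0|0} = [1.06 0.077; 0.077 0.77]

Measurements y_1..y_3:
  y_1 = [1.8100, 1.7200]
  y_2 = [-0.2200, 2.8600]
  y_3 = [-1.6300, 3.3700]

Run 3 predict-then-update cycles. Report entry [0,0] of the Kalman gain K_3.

step 1: x^-=[0.1074, -2.1875]  P^-=[0.7935 -0.0637; -0.0637 1.2855]  S=[0.9214 0.1333; 0.1333 1.4859]  K=[0.8601 -0.0026; -0.1672 0.8707]  nu=[1.7464, 3.8839]  x^+=[1.5996, 0.9023]  P^+=[0.1124 -0.0278; -0.0278 0.1721]
step 2: x^-=[1.1726, 0.8498]  P^-=[0.2646 -0.0369; -0.0369 0.4551]  S=[0.3933 0.0273; 0.0273 0.6417]  K=[0.6706 0.0048; -0.1193 0.7017]  nu=[-1.4096, 1.7523]  x^+=[0.2357, 2.2474]  P^+=[0.0876 -0.0204; -0.0204 0.1382]
step 3: x^-=[0.1094, 2.6414]  P^-=[0.2503 -0.0264; -0.0264 0.4041]  S=[0.3794 0.0336; 0.0336 0.5946]  K=[0.6573 0.0110; -0.1082 0.6760]  nu=[-1.7922, 0.7046]  x^+=[-1.0610, 3.3116]  P^+=[0.0858 -0.0188; -0.0188 0.1329]

K[0,0] = 0.6573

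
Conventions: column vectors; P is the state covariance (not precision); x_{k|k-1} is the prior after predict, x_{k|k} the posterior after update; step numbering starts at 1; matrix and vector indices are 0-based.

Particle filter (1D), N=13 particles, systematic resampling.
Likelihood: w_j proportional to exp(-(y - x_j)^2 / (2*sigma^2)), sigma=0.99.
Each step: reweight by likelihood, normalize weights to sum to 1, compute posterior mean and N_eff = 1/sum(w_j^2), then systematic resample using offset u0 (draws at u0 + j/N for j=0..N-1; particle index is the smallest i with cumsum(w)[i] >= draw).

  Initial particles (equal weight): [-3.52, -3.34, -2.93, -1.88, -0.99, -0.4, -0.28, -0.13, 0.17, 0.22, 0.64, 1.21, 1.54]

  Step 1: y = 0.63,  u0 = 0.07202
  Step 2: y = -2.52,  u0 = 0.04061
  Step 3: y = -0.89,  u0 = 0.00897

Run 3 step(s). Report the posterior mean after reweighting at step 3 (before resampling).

post_mean = -0.2102

step 1: w=[0.0000, 0.0000, 0.0002, 0.0061, 0.0397, 0.0882, 0.0993, 0.1128, 0.1360, 0.1391, 0.1515, 0.1276, 0.0993]  mean=0.3286  Neff=8.4078  idx=[5, 6, 6, 7, 8, 8, 9, 9, 10, 10, 11, 12, 12]
step 2: w=[0.2423, 0.1856, 0.1856, 0.1302, 0.0598, 0.0598, 0.0521, 0.0521, 0.0147, 0.0147, 0.0020, 0.0005, 0.0005]  mean=-0.1516  Neff=6.3465  idx=[0, 0, 0, 1, 1, 1, 2, 2, 3, 3, 5, 6, 7]
step 3: w=[0.0893, 0.0893, 0.0893, 0.0835, 0.0835, 0.0835, 0.0835, 0.0835, 0.0752, 0.0752, 0.0569, 0.0538, 0.0538]  mean=-0.2102  Neff=12.6470  idx=[0, 0, 1, 2, 3, 4, 5, 6, 7, 8, 9, 10, 11]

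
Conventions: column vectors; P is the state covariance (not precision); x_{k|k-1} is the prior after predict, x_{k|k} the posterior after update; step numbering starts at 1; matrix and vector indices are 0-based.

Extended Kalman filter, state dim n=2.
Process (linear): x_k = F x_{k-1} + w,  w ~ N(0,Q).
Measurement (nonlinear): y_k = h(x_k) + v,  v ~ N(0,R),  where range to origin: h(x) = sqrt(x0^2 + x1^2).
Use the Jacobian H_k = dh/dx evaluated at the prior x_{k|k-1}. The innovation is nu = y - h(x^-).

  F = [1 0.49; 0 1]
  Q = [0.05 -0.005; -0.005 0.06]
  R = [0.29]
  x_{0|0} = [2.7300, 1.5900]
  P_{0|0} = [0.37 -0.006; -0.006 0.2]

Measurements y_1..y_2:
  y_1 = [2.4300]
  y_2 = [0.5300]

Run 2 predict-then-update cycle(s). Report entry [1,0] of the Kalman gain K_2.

step 1: x^-=[3.5091, 1.5900]  P^-=[0.4621 0.0870; 0.0870 0.2600]  H_jac=[0.9109 0.4127]  S=[0.7831]  K=[0.5834; 0.2382]  nu=[-1.4225]  x^+=[2.6792, 1.2511]  P^+=[0.1956 -0.0218; -0.0218 0.2156]
step 2: x^-=[3.2923, 1.2511]  P^-=[0.2760 0.0788; 0.0788 0.2756]  H_jac=[0.9348 0.3552]  S=[0.6183]  K=[0.4626; 0.2775]  nu=[-2.9920]  x^+=[1.9083, 0.4210]  P^+=[0.1437 -0.0006; -0.0006 0.2280]

K[1,0] = 0.2775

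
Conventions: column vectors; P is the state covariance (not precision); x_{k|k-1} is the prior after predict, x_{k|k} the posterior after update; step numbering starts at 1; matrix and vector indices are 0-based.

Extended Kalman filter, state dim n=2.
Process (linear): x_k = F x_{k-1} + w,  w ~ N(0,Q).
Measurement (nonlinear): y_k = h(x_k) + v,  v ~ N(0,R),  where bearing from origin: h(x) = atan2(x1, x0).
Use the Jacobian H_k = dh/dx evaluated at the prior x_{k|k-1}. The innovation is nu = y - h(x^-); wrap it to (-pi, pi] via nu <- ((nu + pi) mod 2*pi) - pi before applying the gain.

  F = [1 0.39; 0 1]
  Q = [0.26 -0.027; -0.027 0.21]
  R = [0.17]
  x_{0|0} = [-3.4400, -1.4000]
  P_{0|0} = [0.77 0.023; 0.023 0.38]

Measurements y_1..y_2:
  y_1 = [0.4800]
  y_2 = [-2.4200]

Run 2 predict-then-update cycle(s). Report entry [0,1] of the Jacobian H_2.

H_jac[0,1] = -0.2138

step 1: x^-=[-3.9860, -1.4000]  P^-=[1.1057 0.1442; 0.1442 0.5900]  H_jac=[0.0784 -0.2233]  S=[0.2012]  K=[0.2711; -0.5987]  nu=[-2.9994]  x^+=[-4.7990, 0.3958]  P^+=[1.0910 0.1768; 0.1768 0.5179]
step 2: x^-=[-4.6446, 0.3958]  P^-=[1.5677 0.3518; 0.3518 0.7279]  H_jac=[-0.0182 -0.2138]  S=[0.2065]  K=[-0.5024; -0.7844]  nu=[0.8066]  x^+=[-5.0499, -0.2369]  P^+=[1.5155 0.2704; 0.2704 0.6008]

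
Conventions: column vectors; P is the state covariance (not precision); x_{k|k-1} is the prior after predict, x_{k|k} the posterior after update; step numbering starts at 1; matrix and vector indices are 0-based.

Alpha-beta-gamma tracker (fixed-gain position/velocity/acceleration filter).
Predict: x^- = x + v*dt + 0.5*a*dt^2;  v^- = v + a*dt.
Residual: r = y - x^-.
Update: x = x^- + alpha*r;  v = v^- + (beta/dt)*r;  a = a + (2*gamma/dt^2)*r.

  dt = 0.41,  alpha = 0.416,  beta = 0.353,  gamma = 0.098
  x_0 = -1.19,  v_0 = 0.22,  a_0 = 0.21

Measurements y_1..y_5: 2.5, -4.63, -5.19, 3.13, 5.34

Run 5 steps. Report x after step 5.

x_post = 0.8302

step 1: x_pred=-1.0821  r=3.5821  x^+=0.4080  v^+=3.3902  a^+=4.3867
step 2: x_pred=2.1667  r=-6.7967  x^+=-0.6607  v^+=-0.6630  a^+=-3.5381
step 3: x_pred=-1.2299  r=-3.9601  x^+=-2.8773  v^+=-5.5232  a^+=-8.1554
step 4: x_pred=-5.8273  r=8.9573  x^+=-2.1011  v^+=-1.1549  a^+=2.2885
step 5: x_pred=-2.3822  r=7.7222  x^+=0.8302  v^+=6.4320  a^+=11.2924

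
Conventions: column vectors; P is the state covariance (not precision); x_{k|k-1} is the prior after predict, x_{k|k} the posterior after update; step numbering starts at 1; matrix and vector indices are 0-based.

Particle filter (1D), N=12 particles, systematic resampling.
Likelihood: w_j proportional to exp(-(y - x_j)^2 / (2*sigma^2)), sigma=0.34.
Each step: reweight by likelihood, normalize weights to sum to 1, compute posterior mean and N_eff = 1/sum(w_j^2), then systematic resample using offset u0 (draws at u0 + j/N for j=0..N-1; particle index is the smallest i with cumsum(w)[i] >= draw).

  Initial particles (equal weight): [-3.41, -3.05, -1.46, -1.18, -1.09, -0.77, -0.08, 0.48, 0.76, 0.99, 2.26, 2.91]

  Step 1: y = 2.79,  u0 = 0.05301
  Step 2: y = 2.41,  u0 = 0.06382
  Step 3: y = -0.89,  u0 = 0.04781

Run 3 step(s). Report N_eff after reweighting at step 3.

N_eff = 5.0000

step 1: w=[0.0000, 0.0000, 0.0000, 0.0000, 0.0000, 0.0000, 0.0000, 0.0000, 0.0000, 0.0000, 0.2400, 0.7600]  mean=2.7540  Neff=1.5743  idx=[10, 10, 10, 11, 11, 11, 11, 11, 11, 11, 11, 11]
step 2: w=[0.1571, 0.1571, 0.1571, 0.0587, 0.0587, 0.0587, 0.0587, 0.0587, 0.0587, 0.0587, 0.0587, 0.0587]  mean=2.6036  Neff=9.5134  idx=[0, 0, 1, 1, 2, 3, 4, 5, 7, 8, 10, 11]
step 3: w=[0.2000, 0.2000, 0.2000, 0.2000, 0.2000, 0.0000, 0.0000, 0.0000, 0.0000, 0.0000, 0.0000, 0.0000]  mean=2.2600  Neff=5.0000  idx=[0, 0, 1, 1, 1, 2, 2, 3, 3, 3, 4, 4]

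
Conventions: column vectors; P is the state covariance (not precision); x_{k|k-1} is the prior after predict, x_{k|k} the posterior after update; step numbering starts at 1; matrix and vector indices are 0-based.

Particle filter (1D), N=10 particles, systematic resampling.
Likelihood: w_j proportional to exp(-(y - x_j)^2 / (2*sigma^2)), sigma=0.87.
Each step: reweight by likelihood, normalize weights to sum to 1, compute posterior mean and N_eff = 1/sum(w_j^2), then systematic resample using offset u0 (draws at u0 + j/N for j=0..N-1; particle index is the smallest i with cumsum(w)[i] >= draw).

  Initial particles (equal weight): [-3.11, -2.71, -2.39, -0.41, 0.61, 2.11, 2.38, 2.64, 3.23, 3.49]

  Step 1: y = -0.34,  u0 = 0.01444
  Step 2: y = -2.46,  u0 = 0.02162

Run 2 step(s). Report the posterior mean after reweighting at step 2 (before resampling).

step 1: w=[0.0038, 0.0146, 0.0373, 0.5967, 0.3298, 0.0114, 0.0045, 0.0017, 0.0001, 0.0000]  mean=-0.1443  Neff=2.1429  idx=[1, 3, 3, 3, 3, 3, 3, 4, 4, 4]
step 2: w=[0.7165, 0.0465, 0.0465, 0.0465, 0.0465, 0.0465, 0.0465, 0.0015, 0.0015, 0.0015]  mean=-2.0535  Neff=1.8997  idx=[0, 0, 0, 0, 0, 0, 0, 1, 3, 5]

post_mean = -2.0535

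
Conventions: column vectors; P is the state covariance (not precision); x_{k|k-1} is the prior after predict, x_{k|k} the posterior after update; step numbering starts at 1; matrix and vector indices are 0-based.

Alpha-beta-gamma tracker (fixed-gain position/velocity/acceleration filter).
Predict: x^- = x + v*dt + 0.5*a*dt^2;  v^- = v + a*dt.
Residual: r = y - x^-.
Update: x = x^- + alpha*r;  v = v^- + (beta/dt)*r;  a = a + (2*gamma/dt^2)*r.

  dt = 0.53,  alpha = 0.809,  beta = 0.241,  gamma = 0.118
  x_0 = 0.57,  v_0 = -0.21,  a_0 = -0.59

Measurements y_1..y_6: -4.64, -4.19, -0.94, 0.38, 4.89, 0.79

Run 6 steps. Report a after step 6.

step 1: x_pred=0.3758  r=-5.0158  x^+=-3.6820  v^+=-2.8035  a^+=-4.8041
step 2: x_pred=-5.8426  r=1.6526  x^+=-4.5056  v^+=-4.5982  a^+=-3.4157
step 3: x_pred=-7.4224  r=6.4824  x^+=-2.1781  v^+=-3.4608  a^+=2.0306
step 4: x_pred=-3.7272  r=4.1072  x^+=-0.4045  v^+=-0.5170  a^+=5.4813
step 5: x_pred=0.0913  r=4.7987  x^+=3.9735  v^+=4.5701  a^+=9.5129
step 6: x_pred=7.7317  r=-6.9417  x^+=2.1159  v^+=6.4554  a^+=3.6808

a_post = 3.6808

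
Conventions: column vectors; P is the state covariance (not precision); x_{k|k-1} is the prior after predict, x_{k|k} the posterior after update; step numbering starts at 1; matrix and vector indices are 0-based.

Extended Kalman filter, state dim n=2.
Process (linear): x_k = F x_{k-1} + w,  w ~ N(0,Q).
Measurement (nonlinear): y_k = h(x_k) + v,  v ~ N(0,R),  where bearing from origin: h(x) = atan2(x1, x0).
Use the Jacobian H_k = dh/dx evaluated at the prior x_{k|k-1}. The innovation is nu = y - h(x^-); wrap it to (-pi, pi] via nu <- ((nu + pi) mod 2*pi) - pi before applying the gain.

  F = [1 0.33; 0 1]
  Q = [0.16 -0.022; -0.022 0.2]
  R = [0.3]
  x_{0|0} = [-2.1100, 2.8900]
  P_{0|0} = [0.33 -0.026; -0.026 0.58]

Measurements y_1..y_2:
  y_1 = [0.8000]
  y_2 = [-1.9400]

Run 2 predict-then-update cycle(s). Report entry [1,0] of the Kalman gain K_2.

step 1: x^-=[-1.1563, 2.8900]  P^-=[0.5360 0.1434; 0.1434 0.7800]  H_jac=[-0.2983 -0.1193]  S=[0.3690]  K=[-0.4796; -0.3682]  nu=[-1.1514]  x^+=[-0.6040, 3.3139]  P^+=[0.4511 0.0782; 0.0782 0.7300]
step 2: x^-=[0.4895, 3.3139]  P^-=[0.7422 0.2971; 0.2971 0.9300]  H_jac=[-0.2953 0.0436]  S=[0.3588]  K=[-0.5747; -0.1315]  nu=[2.9191]  x^+=[-1.1881, 2.9301]  P^+=[0.6237 0.2700; 0.2700 0.9238]

K[1,0] = -0.1315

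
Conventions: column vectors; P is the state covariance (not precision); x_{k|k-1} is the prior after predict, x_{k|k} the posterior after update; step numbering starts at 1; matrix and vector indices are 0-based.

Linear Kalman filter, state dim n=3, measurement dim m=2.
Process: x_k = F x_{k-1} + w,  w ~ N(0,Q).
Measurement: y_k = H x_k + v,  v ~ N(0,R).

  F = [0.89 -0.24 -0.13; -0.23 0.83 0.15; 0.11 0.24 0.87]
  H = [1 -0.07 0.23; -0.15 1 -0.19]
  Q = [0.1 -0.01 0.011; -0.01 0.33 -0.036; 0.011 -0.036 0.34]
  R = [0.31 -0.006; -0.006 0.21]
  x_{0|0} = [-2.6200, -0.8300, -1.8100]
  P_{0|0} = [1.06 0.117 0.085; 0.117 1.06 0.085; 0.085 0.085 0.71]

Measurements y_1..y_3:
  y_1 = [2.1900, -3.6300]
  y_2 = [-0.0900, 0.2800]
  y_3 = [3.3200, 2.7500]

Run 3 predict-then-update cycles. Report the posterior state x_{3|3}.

x_post = [1.7395, 1.4823, -0.8687]

step 1: x^-=[-1.8973, -0.3578, -2.0621]  P^-=[0.9483 -0.3574 0.0395; -0.3574 1.1029 0.2940; 0.0395 0.2940 1.0092]  S=[1.3759 -0.5681; -0.5681 1.3684]  K=[0.6771 -0.0896; 0.0789 0.8371; 0.2553 0.1764]  nu=[4.5365, -3.9486]  x^+=[1.5279, -3.3053, -1.6004]  P^+=[0.2377 -0.0104 -0.1218; -0.0104 0.2105 0.1936; -0.1218 0.1936 0.9281]
step 2: x^-=[2.3612, -3.3348, -2.0176]  P^-=[0.3608 -0.1747 -0.2238; -0.1747 0.5691 0.2898; -0.2238 0.2898 1.1145]  S=[0.6447 -0.2044; -0.2044 0.7569]  K=[0.4601 -0.1218; -0.0034 0.7128; 0.0719 0.1669]  nu=[-2.2206, 3.5857]  x^+=[0.9026, -0.7717, -1.5788]  P^+=[0.1902 -0.0408 -0.2158; -0.0408 0.1835 0.2103; -0.2158 0.2103 1.0950]
step 3: x^-=[1.1937, -1.0849, -1.4595]  P^-=[0.3602 -0.2048 -0.3269; -0.2048 0.5740 0.3362; -0.3269 0.3362 1.2260]  S=[0.6053 -0.2055; -0.2055 0.7514]  K=[0.4472 -0.1395; -0.0359 0.7099; -0.0489 0.1893]  nu=[2.3860, 3.7366]  x^+=[1.7395, 1.4823, -0.8687]  P^+=[0.1989 -0.0544 -0.2751; -0.0544 0.1840 0.2256; -0.2751 0.2256 1.1938]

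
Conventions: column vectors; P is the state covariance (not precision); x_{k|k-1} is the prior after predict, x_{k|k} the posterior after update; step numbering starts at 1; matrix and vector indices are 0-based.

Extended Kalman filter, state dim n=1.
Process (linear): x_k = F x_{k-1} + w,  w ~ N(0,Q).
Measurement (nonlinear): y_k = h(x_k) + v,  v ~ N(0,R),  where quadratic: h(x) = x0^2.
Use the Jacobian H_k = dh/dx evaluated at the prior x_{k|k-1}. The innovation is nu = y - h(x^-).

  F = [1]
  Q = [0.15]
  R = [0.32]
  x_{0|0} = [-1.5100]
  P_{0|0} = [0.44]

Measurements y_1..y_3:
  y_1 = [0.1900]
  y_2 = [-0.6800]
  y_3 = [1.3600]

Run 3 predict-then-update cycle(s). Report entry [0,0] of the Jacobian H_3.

step 1: x^-=[-1.5100]  P^-=[0.5900]  H_jac=[-3.0200]  S=[5.7010]  K=[-0.3125]  nu=[-2.0901]  x^+=[-0.8568]  P^+=[0.0331]
step 2: x^-=[-0.8568]  P^-=[0.1831]  H_jac=[-1.7135]  S=[0.8577]  K=[-0.3658]  nu=[-1.4140]  x^+=[-0.3394]  P^+=[0.0683]
step 3: x^-=[-0.3394]  P^-=[0.2183]  H_jac=[-0.6789]  S=[0.4206]  K=[-0.3524]  nu=[1.2448]  x^+=[-0.7781]  P^+=[0.1661]

H_jac[0,0] = -0.6789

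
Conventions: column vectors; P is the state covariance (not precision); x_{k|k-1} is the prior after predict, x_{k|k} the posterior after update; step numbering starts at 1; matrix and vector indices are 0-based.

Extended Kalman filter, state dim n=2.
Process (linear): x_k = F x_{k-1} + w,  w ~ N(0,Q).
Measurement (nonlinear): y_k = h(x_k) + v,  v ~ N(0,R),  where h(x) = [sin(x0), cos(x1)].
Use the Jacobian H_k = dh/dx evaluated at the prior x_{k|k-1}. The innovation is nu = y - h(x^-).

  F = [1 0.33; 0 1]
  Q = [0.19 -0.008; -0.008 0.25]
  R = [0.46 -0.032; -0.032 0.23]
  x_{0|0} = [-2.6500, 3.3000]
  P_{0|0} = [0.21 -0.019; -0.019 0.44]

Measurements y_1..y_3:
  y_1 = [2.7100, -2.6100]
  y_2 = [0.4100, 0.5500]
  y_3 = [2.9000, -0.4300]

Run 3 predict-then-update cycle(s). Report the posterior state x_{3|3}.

x_post = [1.8513, 1.9755]

step 1: x^-=[-1.5610, 3.3000]  P^-=[0.4354 0.1182; 0.1182 0.6900]  H_jac=[0.0098 0.0000; 0.0000 0.1577]  S=[0.4600 -0.0318; -0.0318 0.2472]  K=[0.0146 0.0773; 0.0333 0.4446]  nu=[3.7100, -1.6225]  x^+=[-1.6322, 2.7020]  P^+=[0.4339 0.1098; 0.1098 0.6416]
step 2: x^-=[-0.7406, 2.7020]  P^-=[0.7662 0.3135; 0.3135 0.8916]  H_jac=[0.7381 0.0000; 0.0000 -0.4256]  S=[0.8774 -0.1305; -0.1305 0.3915]  K=[0.6248 -0.1326; 0.1258 -0.9273]  nu=[1.0847, 1.4549]  x^+=[-0.2557, 1.4893]  P^+=[0.3952 0.1186; 0.1186 0.5106]
step 3: x^-=[0.2358, 1.4893]  P^-=[0.7190 0.2791; 0.2791 0.7606]  H_jac=[0.9723 0.0000; 0.0000 -0.9967]  S=[1.1398 -0.3025; -0.3025 0.9856]  K=[0.5862 -0.1023; 0.0370 -0.7578]  nu=[2.6664, -0.5114]  x^+=[1.8513, 1.9755]  P^+=[0.2807 0.0424; 0.0424 0.1761]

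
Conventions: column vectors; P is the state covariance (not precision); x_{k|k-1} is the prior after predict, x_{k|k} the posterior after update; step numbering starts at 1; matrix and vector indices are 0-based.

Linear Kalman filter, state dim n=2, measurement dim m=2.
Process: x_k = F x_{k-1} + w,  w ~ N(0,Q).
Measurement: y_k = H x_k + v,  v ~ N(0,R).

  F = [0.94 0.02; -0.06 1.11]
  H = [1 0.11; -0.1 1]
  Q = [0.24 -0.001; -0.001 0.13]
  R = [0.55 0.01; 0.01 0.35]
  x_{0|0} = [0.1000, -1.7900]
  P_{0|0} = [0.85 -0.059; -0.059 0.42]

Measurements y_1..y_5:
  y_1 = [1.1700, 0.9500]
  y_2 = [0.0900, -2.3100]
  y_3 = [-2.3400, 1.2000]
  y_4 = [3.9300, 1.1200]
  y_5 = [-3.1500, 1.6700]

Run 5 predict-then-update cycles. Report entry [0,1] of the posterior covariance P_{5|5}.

step 1: x^-=[0.0582, -1.9929]  P^-=[0.9890 -0.1011; -0.1011 0.6584]  S=[1.5247 -0.1165; -0.1165 1.0385]  K=[0.6321 -0.1217; 0.0306 0.6472]  nu=[1.3310, 2.9487]  x^+=[0.5406, -0.0439]  P^+=[0.3466 -0.0016; -0.0016 0.2266]
step 2: x^-=[0.5073, -0.0811]  P^-=[0.5463 -0.0172; -0.0172 0.4107]  S=[1.0975 -0.0165; -0.0165 0.7696]  K=[0.4948 -0.0827; 0.0335 0.5366]  nu=[-0.4084, -2.1781]  x^+=[0.4855, -1.2636]  P^+=[0.2710 0.0031; 0.0031 0.1885]
step 3: x^-=[0.4311, -1.4318]  P^-=[0.4796 -0.0089; -0.0089 0.3628]  S=[1.0321 -0.0068; -0.0068 0.7193]  K=[0.4633 -0.0746; 0.0334 0.5059]  nu=[-2.6136, 2.6749]  x^+=[-0.9794, -0.1660]  P^+=[0.2536 0.0039; 0.0039 0.1778]
step 4: x^-=[-0.9239, -0.1255]  P^-=[0.4643 -0.0073; -0.0073 0.3494]  S=[1.0169 -0.0052; -0.0052 0.7055]  K=[0.4554 -0.0728; 0.0332 0.4966]  nu=[4.8677, 1.1531]  x^+=[1.2090, 0.6085]  P^+=[0.2493 0.0040; 0.0040 0.1745]
step 5: x^-=[1.1486, 0.6029]  P^-=[0.4605 -0.0070; -0.0070 0.3454]  S=[1.0132 -0.0050; -0.0050 0.7014]  K=[0.4534 -0.0724; 0.0330 0.4937]  nu=[-4.3650, 1.1820]  x^+=[-0.9161, 1.0423]  P^+=[0.2482 0.0040; 0.0040 0.1735]

P_post[0,1] = 0.0040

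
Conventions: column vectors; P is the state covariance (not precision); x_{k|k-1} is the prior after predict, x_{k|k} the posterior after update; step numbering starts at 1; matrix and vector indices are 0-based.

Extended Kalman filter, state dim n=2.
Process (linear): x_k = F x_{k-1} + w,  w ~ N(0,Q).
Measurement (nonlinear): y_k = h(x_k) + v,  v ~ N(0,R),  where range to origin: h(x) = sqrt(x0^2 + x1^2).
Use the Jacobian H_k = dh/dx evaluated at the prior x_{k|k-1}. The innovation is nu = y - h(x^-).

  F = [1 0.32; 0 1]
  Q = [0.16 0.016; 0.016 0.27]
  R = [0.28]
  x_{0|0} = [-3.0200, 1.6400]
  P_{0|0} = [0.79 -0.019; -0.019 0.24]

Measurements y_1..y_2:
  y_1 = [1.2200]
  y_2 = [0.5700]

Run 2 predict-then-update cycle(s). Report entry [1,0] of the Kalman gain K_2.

step 1: x^-=[-2.4952, 1.6400]  P^-=[0.9624 0.0738; 0.0738 0.5100]  H_jac=[-0.8357 0.5492]  S=[1.0382]  K=[-0.7356; 0.2104]  nu=[-1.7659]  x^+=[-1.1962, 1.2684]  P^+=[0.4006 0.2345; 0.2345 0.4640]
step 2: x^-=[-0.7903, 1.2684]  P^-=[0.7582 0.3990; 0.3990 0.7340]  H_jac=[-0.5288 0.8488]  S=[0.6627]  K=[-0.0940; 0.6218]  nu=[-0.9245]  x^+=[-0.7034, 0.6936]  P^+=[0.7523 0.4377; 0.4377 0.4778]

K[1,0] = 0.6218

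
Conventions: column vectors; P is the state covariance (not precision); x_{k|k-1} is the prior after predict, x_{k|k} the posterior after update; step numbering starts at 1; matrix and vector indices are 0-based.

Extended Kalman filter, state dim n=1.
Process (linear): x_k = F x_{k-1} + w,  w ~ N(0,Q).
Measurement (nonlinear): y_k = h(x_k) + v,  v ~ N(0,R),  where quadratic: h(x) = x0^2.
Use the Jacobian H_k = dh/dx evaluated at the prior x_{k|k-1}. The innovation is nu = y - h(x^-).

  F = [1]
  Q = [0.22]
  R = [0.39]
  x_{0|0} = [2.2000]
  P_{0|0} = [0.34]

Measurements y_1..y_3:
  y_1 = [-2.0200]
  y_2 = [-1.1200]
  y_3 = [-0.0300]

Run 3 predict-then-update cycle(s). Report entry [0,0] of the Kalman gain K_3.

K[0,0] = 0.1152

step 1: x^-=[2.2000]  P^-=[0.5600]  H_jac=[4.4000]  S=[11.2316]  K=[0.2194]  nu=[-6.8600]  x^+=[0.6950]  P^+=[0.0194]
step 2: x^-=[0.6950]  P^-=[0.2394]  H_jac=[1.3901]  S=[0.8527]  K=[0.3904]  nu=[-1.6031]  x^+=[0.0693]  P^+=[0.1095]
step 3: x^-=[0.0693]  P^-=[0.3295]  H_jac=[0.1386]  S=[0.3963]  K=[0.1152]  nu=[-0.0348]  x^+=[0.0653]  P^+=[0.3243]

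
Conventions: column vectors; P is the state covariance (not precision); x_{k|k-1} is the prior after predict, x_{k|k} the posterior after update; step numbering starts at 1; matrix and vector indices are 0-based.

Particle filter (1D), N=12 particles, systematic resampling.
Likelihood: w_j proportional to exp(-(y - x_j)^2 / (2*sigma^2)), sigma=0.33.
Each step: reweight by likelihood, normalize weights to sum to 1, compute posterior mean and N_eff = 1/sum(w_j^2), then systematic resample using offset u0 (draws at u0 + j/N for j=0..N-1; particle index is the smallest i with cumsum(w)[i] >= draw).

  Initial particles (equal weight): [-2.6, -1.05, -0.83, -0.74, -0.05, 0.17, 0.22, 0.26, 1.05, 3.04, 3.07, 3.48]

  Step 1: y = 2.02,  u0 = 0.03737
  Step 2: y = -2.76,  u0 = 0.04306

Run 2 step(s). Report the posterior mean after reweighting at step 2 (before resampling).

step 1: w=[0.0000, 0.0000, 0.0000, 0.0000, 0.0000, 0.0000, 0.0000, 0.0000, 0.4731, 0.2996, 0.2253, 0.0020]  mean=2.1061  Neff=2.7448  idx=[8, 8, 8, 8, 8, 8, 9, 9, 9, 10, 10, 10]
step 2: w=[0.1667, 0.1667, 0.1667, 0.1667, 0.1667, 0.1667, 0.0000, 0.0000, 0.0000, 0.0000, 0.0000, 0.0000]  mean=1.0500  Neff=6.0000  idx=[0, 0, 1, 1, 2, 2, 3, 3, 4, 4, 5, 5]

post_mean = 1.0500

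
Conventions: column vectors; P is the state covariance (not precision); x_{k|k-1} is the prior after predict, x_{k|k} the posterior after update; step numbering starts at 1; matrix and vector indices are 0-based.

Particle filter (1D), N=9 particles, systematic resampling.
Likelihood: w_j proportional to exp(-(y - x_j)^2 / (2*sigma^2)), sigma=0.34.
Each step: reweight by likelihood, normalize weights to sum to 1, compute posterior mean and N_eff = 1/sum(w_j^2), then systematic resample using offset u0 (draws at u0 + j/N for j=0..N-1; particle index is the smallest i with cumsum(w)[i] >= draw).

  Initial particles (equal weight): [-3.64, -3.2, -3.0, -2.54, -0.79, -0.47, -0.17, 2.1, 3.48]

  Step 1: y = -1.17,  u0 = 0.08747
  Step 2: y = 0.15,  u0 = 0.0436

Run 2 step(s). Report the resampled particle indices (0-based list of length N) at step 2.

resampled_idx = [1, 3, 6, 7, 7, 7, 8, 8, 8]

step 1: w=[0.0000, 0.0000, 0.0000, 0.0004, 0.8003, 0.1795, 0.0198, 0.0000, 0.0000]  mean=-0.7211  Neff=1.4857  idx=[4, 4, 4, 4, 4, 4, 4, 5, 5]
step 2: w=[0.0411, 0.0411, 0.0411, 0.0411, 0.0411, 0.0411, 0.0411, 0.3561, 0.3561]  mean=-0.5621  Neff=3.7667  idx=[1, 3, 6, 7, 7, 7, 8, 8, 8]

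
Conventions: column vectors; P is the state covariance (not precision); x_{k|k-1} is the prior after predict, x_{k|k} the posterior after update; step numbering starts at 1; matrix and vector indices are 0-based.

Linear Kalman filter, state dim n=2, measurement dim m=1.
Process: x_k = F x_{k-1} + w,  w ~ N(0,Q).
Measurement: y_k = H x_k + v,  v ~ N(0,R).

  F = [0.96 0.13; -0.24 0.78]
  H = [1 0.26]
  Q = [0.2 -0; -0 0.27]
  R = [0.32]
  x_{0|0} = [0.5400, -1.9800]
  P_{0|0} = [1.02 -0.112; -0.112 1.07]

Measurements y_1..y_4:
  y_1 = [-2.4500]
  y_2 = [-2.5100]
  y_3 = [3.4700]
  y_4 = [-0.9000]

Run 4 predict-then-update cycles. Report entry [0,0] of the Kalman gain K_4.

step 1: x^-=[0.2610, -1.6740]  P^-=[1.1302 -0.2069; -0.2069 1.0217]  S=[1.4116]  K=[0.7625; 0.0416]  nu=[-2.2758]  x^+=[-1.4743, -1.7687]  P^+=[0.3094 -0.2517; -0.2517 1.0192]
step 2: x^-=[-1.6452, -1.0258]  P^-=[0.4396 -0.1486; -0.1486 1.0022]  S=[0.7501]  K=[0.5346; 0.1493]  nu=[-0.5981]  x^+=[-1.9649, -1.1151]  P^+=[0.2252 -0.2084; -0.2084 0.9854]
step 3: x^-=[-2.0313, -0.3982]  P^-=[0.3722 -0.1015; -0.1015 0.9605]  S=[0.7044]  K=[0.4910; 0.2104]  nu=[5.6048]  x^+=[0.7205, 0.7811]  P^+=[0.2024 -0.1743; -0.1743 0.9294]
step 4: x^-=[0.7933, 0.4363]  P^-=[0.3588 -0.0775; -0.0775 0.9123]  S=[0.7001]  K=[0.4836; 0.2281]  nu=[-1.8067]  x^+=[-0.0805, 0.0242]  P^+=[0.1950 -0.1547; -0.1547 0.8759]

K[0,0] = 0.4836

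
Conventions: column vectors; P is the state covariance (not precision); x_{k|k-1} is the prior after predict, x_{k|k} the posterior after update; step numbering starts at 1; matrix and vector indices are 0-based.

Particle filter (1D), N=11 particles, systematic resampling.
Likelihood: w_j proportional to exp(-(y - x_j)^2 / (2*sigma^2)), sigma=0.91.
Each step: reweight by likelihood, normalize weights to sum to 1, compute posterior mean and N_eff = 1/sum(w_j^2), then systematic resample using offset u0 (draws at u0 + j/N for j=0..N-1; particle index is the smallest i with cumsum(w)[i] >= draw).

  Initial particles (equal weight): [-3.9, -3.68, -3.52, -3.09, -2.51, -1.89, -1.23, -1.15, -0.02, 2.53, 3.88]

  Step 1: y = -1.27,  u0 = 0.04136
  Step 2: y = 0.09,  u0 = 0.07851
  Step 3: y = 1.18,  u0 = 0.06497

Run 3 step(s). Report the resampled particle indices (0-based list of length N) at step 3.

resampled_idx = [4, 7, 7, 7, 8, 8, 9, 9, 10, 10, 10]

step 1: w=[0.0040, 0.0079, 0.0124, 0.0357, 0.1041, 0.2089, 0.2632, 0.2612, 0.1026, 0.0000, 0.0000]  mean=-1.4808  Neff=4.9021  idx=[3, 4, 5, 5, 6, 6, 6, 7, 7, 7, 8]
step 2: w=[0.0006, 0.0049, 0.0273, 0.0273, 0.1017, 0.1017, 0.1017, 0.1151, 0.1151, 0.1151, 0.2892]  mean=-0.8960  Neff=6.4114  idx=[4, 5, 5, 6, 7, 8, 9, 10, 10, 10, 10]
step 3: w=[0.0157, 0.0157, 0.0157, 0.0157, 0.0197, 0.0197, 0.0197, 0.2195, 0.2195, 0.2195, 0.2195]  mean=-0.1629  Neff=5.1320  idx=[4, 7, 7, 7, 8, 8, 9, 9, 10, 10, 10]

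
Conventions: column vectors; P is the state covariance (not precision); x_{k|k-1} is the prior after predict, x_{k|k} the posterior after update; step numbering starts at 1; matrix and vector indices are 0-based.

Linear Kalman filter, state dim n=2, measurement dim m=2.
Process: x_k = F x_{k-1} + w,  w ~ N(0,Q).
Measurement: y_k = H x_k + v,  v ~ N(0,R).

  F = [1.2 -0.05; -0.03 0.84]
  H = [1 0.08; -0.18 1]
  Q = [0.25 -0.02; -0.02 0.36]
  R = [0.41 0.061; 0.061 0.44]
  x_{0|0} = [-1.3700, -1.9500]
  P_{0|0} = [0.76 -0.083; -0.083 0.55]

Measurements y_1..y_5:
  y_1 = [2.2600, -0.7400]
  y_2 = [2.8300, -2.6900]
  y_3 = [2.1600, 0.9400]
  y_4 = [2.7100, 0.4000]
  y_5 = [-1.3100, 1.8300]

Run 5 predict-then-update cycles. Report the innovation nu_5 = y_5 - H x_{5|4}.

step 1: x^-=[-1.5465, -1.5969]  P^-=[1.3557 -0.1542; -0.1542 0.7529]  S=[1.7459 -0.2748; -0.2748 1.2924]  K=[0.7459 -0.1496; 0.0427 0.6132]  nu=[3.9343, 0.5785]  x^+=[1.3016, -1.0743]  P^+=[0.2941 0.0326; 0.0326 0.2783]
step 2: x^-=[1.6157, -0.9415]  P^-=[0.6703 -0.0093; -0.0093 0.5550]  S=[1.0823 -0.0244; -0.0244 1.0200]  K=[0.6161 -0.1127; 0.0448 0.5468]  nu=[1.2896, -1.4577]  x^+=[2.5744, -1.6808]  P^+=[0.2432 0.0318; 0.0318 0.2490]
step 3: x^-=[3.1733, -1.4891]  P^-=[0.5970 -0.0071; -0.0071 0.5343]  S=[1.0092 -0.0107; -0.0107 0.9962]  K=[0.5898 -0.1087; 0.0410 0.5381]  nu=[-0.8942, 3.0003]  x^+=[2.3199, 0.0886]  P^+=[0.2328 0.0301; 0.0301 0.2447]
step 4: x^-=[2.7795, 0.0048]  P^-=[0.5822 -0.0083; -0.0083 0.5313]  S=[0.9943 -0.0095; -0.0095 0.9932]  K=[0.5839 -0.1083; 0.0395 0.5369]  nu=[-0.0699, 0.8955]  x^+=[2.6417, 0.4828]  P^+=[0.2304 0.0294; 0.0294 0.2439]
step 5: x^-=[3.1459, 0.3263]  P^-=[0.5789 -0.0088; -0.0088 0.5308]  S=[0.9909 -0.0094; -0.0094 0.9928]  K=[0.5825 -0.1083; 0.0391 0.5367]  nu=[-4.4820, 2.0699]  x^+=[0.3110, 1.2621]  P^+=[0.2299 0.0292; 0.0292 0.2438]

innov = [-4.4820, 2.0699]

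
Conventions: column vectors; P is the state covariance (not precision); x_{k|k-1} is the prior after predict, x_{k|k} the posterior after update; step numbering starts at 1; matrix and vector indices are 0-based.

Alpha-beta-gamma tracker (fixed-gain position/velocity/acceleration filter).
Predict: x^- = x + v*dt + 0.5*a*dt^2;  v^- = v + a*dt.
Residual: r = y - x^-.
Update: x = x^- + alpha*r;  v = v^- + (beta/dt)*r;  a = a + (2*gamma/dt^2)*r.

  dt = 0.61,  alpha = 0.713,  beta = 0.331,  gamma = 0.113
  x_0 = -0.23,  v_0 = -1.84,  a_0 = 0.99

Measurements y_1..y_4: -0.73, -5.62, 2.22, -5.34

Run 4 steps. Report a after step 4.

a_post = -0.2353

step 1: x_pred=-1.1682  r=0.4382  x^+=-0.8558  v^+=-0.9983  a^+=1.2562
step 2: x_pred=-1.2310  r=-4.3890  x^+=-4.3604  v^+=-2.6136  a^+=-1.4095
step 3: x_pred=-6.2169  r=8.4369  x^+=-0.2014  v^+=1.1046  a^+=3.7147
step 4: x_pred=1.1636  r=-6.5036  x^+=-3.4735  v^+=-0.1584  a^+=-0.2353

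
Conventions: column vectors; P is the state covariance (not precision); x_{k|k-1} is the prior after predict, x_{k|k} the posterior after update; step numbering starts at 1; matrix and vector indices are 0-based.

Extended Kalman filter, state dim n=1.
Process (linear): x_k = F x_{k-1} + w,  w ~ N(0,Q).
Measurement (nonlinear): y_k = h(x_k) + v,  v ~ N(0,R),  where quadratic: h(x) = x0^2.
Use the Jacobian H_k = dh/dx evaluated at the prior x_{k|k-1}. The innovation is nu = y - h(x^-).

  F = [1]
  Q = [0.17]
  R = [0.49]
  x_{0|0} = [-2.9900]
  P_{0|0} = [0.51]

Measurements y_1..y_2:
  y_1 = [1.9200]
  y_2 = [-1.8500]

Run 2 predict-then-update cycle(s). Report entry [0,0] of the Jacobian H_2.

step 1: x^-=[-2.9900]  P^-=[0.6800]  H_jac=[-5.9800]  S=[24.8071]  K=[-0.1639]  nu=[-7.0201]  x^+=[-1.8393]  P^+=[0.0134]
step 2: x^-=[-1.8393]  P^-=[0.1834]  H_jac=[-3.6785]  S=[2.9721]  K=[-0.2270]  nu=[-5.2329]  x^+=[-0.6512]  P^+=[0.0302]

H_jac[0,0] = -3.6785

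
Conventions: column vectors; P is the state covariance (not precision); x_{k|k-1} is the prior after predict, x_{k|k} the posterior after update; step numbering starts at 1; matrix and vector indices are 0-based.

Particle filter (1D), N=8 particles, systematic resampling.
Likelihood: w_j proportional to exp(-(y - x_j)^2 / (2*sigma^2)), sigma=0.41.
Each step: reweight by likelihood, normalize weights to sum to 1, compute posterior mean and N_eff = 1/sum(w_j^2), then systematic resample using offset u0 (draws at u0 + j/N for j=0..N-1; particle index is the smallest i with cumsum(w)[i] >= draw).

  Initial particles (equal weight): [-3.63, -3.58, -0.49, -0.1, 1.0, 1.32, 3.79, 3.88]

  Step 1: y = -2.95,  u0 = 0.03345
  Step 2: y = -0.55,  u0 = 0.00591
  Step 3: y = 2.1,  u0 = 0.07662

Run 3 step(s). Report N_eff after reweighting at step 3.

step 1: w=[0.4514, 0.5486, 0.0000, 0.0000, 0.0000, 0.0000, 0.0000, 0.0000]  mean=-3.6026  Neff=1.9813  idx=[0, 0, 0, 0, 1, 1, 1, 1]
step 2: w=[0.0718, 0.0718, 0.0718, 0.0718, 0.1782, 0.1782, 0.1782, 0.1782]  mean=-3.5944  Neff=6.7738  idx=[0, 1, 3, 4, 5, 5, 6, 7]
step 3: w=[0.0330, 0.0330, 0.0330, 0.1802, 0.1802, 0.1802, 0.1802, 0.1802]  mean=-3.5850  Neff=6.0383  idx=[2, 3, 4, 4, 5, 6, 7, 7]

N_eff = 6.0383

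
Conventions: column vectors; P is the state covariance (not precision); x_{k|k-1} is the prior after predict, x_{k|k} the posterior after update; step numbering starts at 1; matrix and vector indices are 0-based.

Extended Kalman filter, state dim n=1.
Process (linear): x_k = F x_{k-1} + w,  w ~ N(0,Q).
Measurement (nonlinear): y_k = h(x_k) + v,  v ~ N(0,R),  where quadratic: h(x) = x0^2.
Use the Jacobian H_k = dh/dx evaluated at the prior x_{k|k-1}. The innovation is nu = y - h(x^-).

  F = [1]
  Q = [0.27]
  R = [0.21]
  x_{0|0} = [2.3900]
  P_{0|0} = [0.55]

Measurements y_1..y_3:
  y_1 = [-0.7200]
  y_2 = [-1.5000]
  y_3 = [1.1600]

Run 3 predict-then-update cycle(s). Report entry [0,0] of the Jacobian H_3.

H_jac[0,0] = -0.0014

step 1: x^-=[2.3900]  P^-=[0.8200]  H_jac=[4.7800]  S=[18.9457]  K=[0.2069]  nu=[-6.4321]  x^+=[1.0593]  P^+=[0.0091]
step 2: x^-=[1.0593]  P^-=[0.2791]  H_jac=[2.1186]  S=[1.4627]  K=[0.4042]  nu=[-2.6221]  x^+=[-0.0007]  P^+=[0.0401]
step 3: x^-=[-0.0007]  P^-=[0.3101]  H_jac=[-0.0014]  S=[0.2100]  K=[-0.0020]  nu=[1.1600]  x^+=[-0.0030]  P^+=[0.3101]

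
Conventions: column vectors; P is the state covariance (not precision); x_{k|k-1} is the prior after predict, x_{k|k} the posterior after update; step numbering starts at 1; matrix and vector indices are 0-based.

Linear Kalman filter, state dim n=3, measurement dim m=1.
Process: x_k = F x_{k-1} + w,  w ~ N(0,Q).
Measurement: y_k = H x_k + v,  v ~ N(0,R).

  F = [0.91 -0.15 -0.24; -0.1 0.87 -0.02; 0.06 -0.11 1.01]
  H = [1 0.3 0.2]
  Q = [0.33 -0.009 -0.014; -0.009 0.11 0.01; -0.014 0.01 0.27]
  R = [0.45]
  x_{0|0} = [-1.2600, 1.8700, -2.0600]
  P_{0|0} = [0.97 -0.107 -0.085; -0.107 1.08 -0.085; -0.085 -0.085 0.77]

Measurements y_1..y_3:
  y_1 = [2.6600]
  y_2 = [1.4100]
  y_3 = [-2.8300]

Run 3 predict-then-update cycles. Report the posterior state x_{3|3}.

x_post = [-1.1657, 1.5916, -1.6459]

step 1: x^-=[-0.9327, 1.7941, -2.3619]  P^-=[1.2621 -0.3038 -0.1845; -0.3038 0.9587 -0.1877; -0.1845 -0.1877 1.0820]  S=[1.5631]  K=[0.7255; -0.0344; -0.0156]  nu=[3.5269]  x^+=[1.6262, 1.6728, -2.4169]  P^+=[0.4393 -0.2648 -0.1668; -0.2648 0.9568 -0.1885; -0.1668 -0.1885 1.0817]
step 2: x^-=[1.8089, 1.3411, -2.5275]  P^-=[0.9092 -0.3445 -0.3348; -0.3445 0.8910 -0.2718; -0.3348 -0.2718 1.4117]  S=[1.1226]  K=[0.6582; -0.1171; -0.1194]  nu=[-0.2958]  x^+=[1.6143, 1.3757, -2.4921]  P^+=[0.4229 -0.2579 -0.2466; -0.2579 0.8756 -0.2875; -0.2466 -0.2875 1.3957]
step 3: x^-=[1.8608, 1.0853, -2.5715]  P^-=[0.9377 -0.3054 -0.4738; -0.3054 0.8314 -0.3489; -0.4738 -0.3489 1.7433]  S=[1.1177]  K=[0.6722; -0.1125; -0.2056]  nu=[-4.5020]  x^+=[-1.1657, 1.5916, -1.6459]  P^+=[0.4326 -0.2209 -0.3193; -0.2209 0.8173 -0.3747; -0.3193 -0.3747 1.6960]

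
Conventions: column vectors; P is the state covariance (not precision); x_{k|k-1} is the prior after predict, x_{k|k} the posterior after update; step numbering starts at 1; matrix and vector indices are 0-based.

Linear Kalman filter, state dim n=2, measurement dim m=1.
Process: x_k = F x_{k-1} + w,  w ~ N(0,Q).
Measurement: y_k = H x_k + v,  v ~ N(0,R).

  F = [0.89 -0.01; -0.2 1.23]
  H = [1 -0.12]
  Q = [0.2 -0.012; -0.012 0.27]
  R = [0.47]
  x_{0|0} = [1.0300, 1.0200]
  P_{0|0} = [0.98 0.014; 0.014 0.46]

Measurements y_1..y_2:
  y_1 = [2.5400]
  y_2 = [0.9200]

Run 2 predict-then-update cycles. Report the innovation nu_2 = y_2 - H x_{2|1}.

step 1: x^-=[0.9065, 1.0486]  P^-=[0.9761 -0.1767; -0.1767 0.9982]  S=[1.5028]  K=[0.6636; -0.1973]  nu=[1.7593]  x^+=[2.0740, 0.7015]  P^+=[0.3143 0.0200; 0.0200 0.9397]
step 2: x^-=[1.8388, 0.4480]  P^-=[0.4487 -0.0575; -0.0575 1.6944]  S=[0.9569]  K=[0.4761; -0.2726]  nu=[-0.8651]  x^+=[1.4269, 0.6838]  P^+=[0.2318 0.0667; 0.0667 1.6233]

innov = [-0.8651]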